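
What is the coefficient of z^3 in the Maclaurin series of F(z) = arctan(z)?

-1/3

Apply the Taylor formula c_k = f^(k)(a)/k!.
[z^0] = 0;  [z^1] = 1;  [z^2] = 0;  [z^3] = -1/3.
So c_3 = F′′′(0)/3! = -1/3.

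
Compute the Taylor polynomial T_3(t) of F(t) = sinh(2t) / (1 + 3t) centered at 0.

Write out both Maclaurin series and multiply, keeping only the needed powers.

58*t^3/3 - 6*t^2 + 2*t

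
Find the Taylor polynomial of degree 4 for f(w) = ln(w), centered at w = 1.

-(w - 1)^4/4 + (w - 1)^3/3 - (w - 1)^2/2 + (w - 1)

f(1) = 0
f′(1) = 1
f′′(1) = -1
f′′′(1) = 2
f^(4)(1) = -6
The Taylor polynomial is Σ f^(k)(1)/k! · (w - 1)^k.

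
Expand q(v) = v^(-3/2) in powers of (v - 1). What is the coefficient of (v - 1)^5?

-693/256

q(1) = 1
q′(1) = -3/2
q′′(1) = 15/4
q′′′(1) = -105/8
q^(4)(1) = 945/16
q^(5)(1) = -10395/32
So c_5 = q^(5)(1)/5! = -693/256.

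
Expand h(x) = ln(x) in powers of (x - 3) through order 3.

h(3) = ln(3)
h′(3) = 1/3
h′′(3) = -1/9
h′′′(3) = 2/27
The Taylor polynomial is Σ h^(k)(3)/k! · (x - 3)^k.

(x - 3)^3/81 - (x - 3)^2/18 + (x - 3)/3 + ln(3)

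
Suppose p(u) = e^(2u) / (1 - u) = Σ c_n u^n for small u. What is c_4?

Take the Cauchy product of the two expansions.
p(0) = 1
p′(0) = 3
p′′(0) = 10
p′′′(0) = 38
p^(4)(0) = 168
So c_4 = p^(4)(0)/4! = 7.

7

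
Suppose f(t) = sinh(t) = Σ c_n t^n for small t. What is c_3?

f(0) = 0
f′(0) = 1
f′′(0) = 0
f′′′(0) = 1
Then c_k = f^(k)(0)/k! gives each Taylor coefficient.

1/6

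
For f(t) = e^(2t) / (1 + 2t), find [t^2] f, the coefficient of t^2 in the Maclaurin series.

2

Take the Cauchy product of the two expansions.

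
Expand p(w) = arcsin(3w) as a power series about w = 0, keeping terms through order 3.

9*w^3/2 + 3*w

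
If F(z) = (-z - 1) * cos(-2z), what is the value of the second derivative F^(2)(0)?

Multiply each power in the prefactor through the base expansion.
The coefficient of z^2 in the expansion is 2, so F′′(0) = 2! * (2) = 4.

4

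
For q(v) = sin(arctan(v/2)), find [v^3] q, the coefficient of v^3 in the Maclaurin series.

-1/16

Compose series: expand the inner function first, then feed it into the outer expansion.
q(0) = 0
q′(0) = 1/2
q′′(0) = 0
q′′′(0) = -3/8
So c_3 = q′′′(0)/3! = -1/16.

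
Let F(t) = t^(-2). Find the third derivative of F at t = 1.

-24

The coefficient of (t - 1)^3 in the expansion is -4, so F′′′(1) = 3! * (-4) = -24.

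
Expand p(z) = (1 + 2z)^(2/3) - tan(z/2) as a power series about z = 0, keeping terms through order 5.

35597*z^5/58320 - 112*z^4/243 + 229*z^3/648 - 4*z^2/9 + 5*z/6 + 1

Expand each term separately and add.
[z^0] = 1;  [z^1] = 5/6;  [z^2] = -4/9;  [z^3] = 229/648;  [z^4] = -112/243;  [z^5] = 35597/58320.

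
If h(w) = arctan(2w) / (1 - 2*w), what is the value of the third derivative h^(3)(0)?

32

Expand 1/(denominator) as a geometric series and multiply by the numerator's series.
From the series, [w^3] h = 16/3; multiply by 3! = 6 to get 32.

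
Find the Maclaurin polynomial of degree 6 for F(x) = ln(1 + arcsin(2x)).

-1216*x^6/45 + 212*x^5/15 - 20*x^4/3 + 4*x^3 - 2*x^2 + 2*x

Let u equal the inner series; expand the outer function in u and truncate.
F(0) = 0
F′(0) = 2
F′′(0) = -4
F′′′(0) = 24
F^(4)(0) = -160
F^(5)(0) = 1696
F^(6)(0) = -19456
Dividing each by k! gives the coefficients c_0, ..., c_6.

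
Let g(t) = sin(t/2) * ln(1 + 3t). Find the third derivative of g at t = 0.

-27/2

Expand each factor separately, then convolve coefficients.
From the series, [t^3] g = -9/4; multiply by 3! = 6 to get -27/2.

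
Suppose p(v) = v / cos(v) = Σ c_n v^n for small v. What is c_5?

Invert the denominator's series and multiply.
[v^0] = 0;  [v^1] = 1;  [v^2] = 0;  [v^3] = 1/2;  [v^4] = 0;  [v^5] = 5/24.

5/24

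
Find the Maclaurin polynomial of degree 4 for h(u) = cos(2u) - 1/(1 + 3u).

-241*u^4/3 + 27*u^3 - 11*u^2 + 3*u

Combine the two series term by term.
h(0) = 0
h′(0) = 3
h′′(0) = -22
h′′′(0) = 162
h^(4)(0) = -1928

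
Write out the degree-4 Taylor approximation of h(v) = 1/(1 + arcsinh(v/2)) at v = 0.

v^4/24 - 5*v^3/48 + v^2/4 - v/2 + 1

Substitute the inner expansion into the outer series and collect powers.
[v^0] = 1;  [v^1] = -1/2;  [v^2] = 1/4;  [v^3] = -5/48;  [v^4] = 1/24.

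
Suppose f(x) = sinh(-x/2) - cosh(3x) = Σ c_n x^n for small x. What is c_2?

-9/2

Add the two expansions coefficient-wise.
f(0) = -1
f′(0) = -1/2
f′′(0) = -9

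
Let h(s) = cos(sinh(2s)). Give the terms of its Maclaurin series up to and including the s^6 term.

Compose series: expand the inner function first, then feed it into the outer expansion.
h(0) = 1
h′(0) = 0
h′′(0) = -4
h′′′(0) = 0
h^(4)(0) = -48
h^(5)(0) = 0
h^(6)(0) = 192
The Taylor polynomial is Σ h^(k)(0)/k! · s^k.

4*s^6/15 - 2*s^4 - 2*s^2 + 1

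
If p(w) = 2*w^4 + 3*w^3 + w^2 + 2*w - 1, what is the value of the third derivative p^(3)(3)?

162

Use the known series and substitute for the argument.
From the series, [(w - 3)^3] p = 27; multiply by 3! = 6 to get 162.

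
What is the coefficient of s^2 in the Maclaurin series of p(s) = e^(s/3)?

Use the known series and substitute for the argument.
p(0) = 1
p′(0) = 1/3
p′′(0) = 1/9
So c_2 = p′′(0)/2! = 1/18.

1/18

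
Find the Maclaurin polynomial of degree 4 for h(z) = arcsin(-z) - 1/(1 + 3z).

Expand each term separately and add.

-81*z^4 + 161*z^3/6 - 9*z^2 + 2*z - 1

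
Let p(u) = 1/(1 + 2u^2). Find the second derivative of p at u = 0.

-4

The coefficient of u^2 in the expansion is -2, so p′′(0) = 2! * (-2) = -4.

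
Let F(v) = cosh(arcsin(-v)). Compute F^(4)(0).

5

Let u equal the inner series; expand the outer function in u and truncate.
The coefficient of v^4 in the expansion is 5/24, so F^(4)(0) = 4! * (5/24) = 5.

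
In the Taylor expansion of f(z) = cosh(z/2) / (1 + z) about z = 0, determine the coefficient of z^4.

433/384

Multiply the two series term by term and collect like powers.
So c_4 = f^(4)(0)/4! = 433/384.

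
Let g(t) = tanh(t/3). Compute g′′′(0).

-2/27

The coefficient of t^3 in the expansion is -1/81, so g′′′(0) = 3! * (-1/81) = -2/27.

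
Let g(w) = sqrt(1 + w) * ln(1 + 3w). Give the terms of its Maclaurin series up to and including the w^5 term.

23649*w^5/640 - 15*w^4 + 51*w^3/8 - 3*w^2 + 3*w

Expand each factor separately, then convolve coefficients.
g(0) = 0
g′(0) = 3
g′′(0) = -6
g′′′(0) = 153/4
g^(4)(0) = -360
g^(5)(0) = 10000000*2^(55/62)*3^(13/62)*5^(11/62)*7^(33/62)/19683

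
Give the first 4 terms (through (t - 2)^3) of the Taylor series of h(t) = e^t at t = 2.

(t - 2)^3*e^(2)/6 + (t - 2)^2*e^(2)/2 + (t - 2)*e^(2) + e^(2)

h(2) = e^(2)
h′(2) = e^(2)
h′′(2) = e^(2)
h′′′(2) = e^(2)
Dividing each by k! gives the coefficients c_0, ..., c_3.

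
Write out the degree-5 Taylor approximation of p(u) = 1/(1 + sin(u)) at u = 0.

-61*u^5/120 + 2*u^4/3 - 5*u^3/6 + u^2 - u + 1

Compose series: expand the inner function first, then feed it into the outer expansion.
[u^0] = 1;  [u^1] = -1;  [u^2] = 1;  [u^3] = -5/6;  [u^4] = 2/3;  [u^5] = -61/120.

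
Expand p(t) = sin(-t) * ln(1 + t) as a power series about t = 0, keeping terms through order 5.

t^5/6 - t^4/6 + t^3/2 - t^2

Take the Cauchy product of the two expansions.
p(0) = 0
p′(0) = 0
p′′(0) = -2
p′′′(0) = 3
p^(4)(0) = -4
p^(5)(0) = 20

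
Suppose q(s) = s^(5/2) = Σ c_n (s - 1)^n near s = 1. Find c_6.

-5/1024

[(s - 1)^0] = 1;  [(s - 1)^1] = 5/2;  [(s - 1)^2] = 15/8;  [(s - 1)^3] = 5/16;  [(s - 1)^4] = -5/128;  [(s - 1)^5] = 3/256;  [(s - 1)^6] = -5/1024.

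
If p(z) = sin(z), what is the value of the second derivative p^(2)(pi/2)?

Apply the Taylor formula c_k = f^(k)(a)/k!.
From the series, [(z - pi/2)^2] p = -1/2; multiply by 2! = 2 to get -1.

-1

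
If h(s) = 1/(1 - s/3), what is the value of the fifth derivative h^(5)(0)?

The coefficient of s^5 in the expansion is 1/243, so h^(5)(0) = 5! * (1/243) = 40/81.

40/81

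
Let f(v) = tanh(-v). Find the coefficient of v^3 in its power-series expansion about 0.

1/3

[v^0] = 0;  [v^1] = -1;  [v^2] = 0;  [v^3] = 1/3.
So c_3 = f′′′(0)/3! = 1/3.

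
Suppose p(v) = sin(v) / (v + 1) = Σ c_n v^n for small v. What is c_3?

5/6

Multiply the numerator's expansion by the denominator's geometric series.
p(0) = 0
p′(0) = 1
p′′(0) = -2
p′′′(0) = 5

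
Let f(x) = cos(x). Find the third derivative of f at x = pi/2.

Apply the Taylor formula c_k = f^(k)(a)/k!.
The coefficient of (x - pi/2)^3 in the expansion is 1/6, so f′′′(pi/2) = 3! * (1/6) = 1.

1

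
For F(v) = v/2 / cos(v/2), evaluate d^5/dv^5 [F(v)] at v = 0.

25/32

Divide the numerator series by the denominator series (power-series long division).
The coefficient of v^5 in the expansion is 5/768, so F^(5)(0) = 5! * (5/768) = 25/32.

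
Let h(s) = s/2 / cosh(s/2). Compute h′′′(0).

-3/8

Write the quotient as an unknown series and match coefficients against numerator = denominator · series.
The coefficient of s^3 in the expansion is -1/16, so h′′′(0) = 3! * (-1/16) = -3/8.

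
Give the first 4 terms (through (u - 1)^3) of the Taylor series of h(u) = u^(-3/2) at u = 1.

-35*(u - 1)^3/16 + 15*(u - 1)^2/8 - 3*(u - 1)/2 + 1

Differentiate repeatedly and evaluate at the center.
[(u - 1)^0] = 1;  [(u - 1)^1] = -3/2;  [(u - 1)^2] = 15/8;  [(u - 1)^3] = -35/16.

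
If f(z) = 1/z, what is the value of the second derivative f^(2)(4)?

1/32

The coefficient of (z - 4)^2 in the expansion is 1/64, so f′′(4) = 2! * (1/64) = 1/32.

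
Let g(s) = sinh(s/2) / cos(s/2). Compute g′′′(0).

1/2

Write the quotient as an unknown series and match coefficients against numerator = denominator · series.
The coefficient of s^3 in the expansion is 1/12, so g′′′(0) = 3! * (1/12) = 1/2.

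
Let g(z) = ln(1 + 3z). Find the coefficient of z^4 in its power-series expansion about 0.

g(0) = 0
g′(0) = 3
g′′(0) = -9
g′′′(0) = 54
g^(4)(0) = -486
The Taylor polynomial is Σ g^(k)(0)/k! · z^k.

-81/4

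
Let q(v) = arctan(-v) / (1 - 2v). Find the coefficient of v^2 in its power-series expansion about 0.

-2

Expand each factor separately, then convolve coefficients.
[v^0] = 0;  [v^1] = -1;  [v^2] = -2.
So c_2 = q′′(0)/2! = -2.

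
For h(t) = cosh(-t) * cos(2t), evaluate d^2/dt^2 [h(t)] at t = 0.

-3

Write out both Maclaurin series and multiply, keeping only the needed powers.
The coefficient of t^2 in the expansion is -3/2, so h′′(0) = 2! * (-3/2) = -3.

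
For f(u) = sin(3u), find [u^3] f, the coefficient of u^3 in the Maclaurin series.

-9/2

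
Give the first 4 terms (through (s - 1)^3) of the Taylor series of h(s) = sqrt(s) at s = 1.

Compute the successive derivatives at the expansion point and divide by k!.
h(1) = 1
h′(1) = 1/2
h′′(1) = -1/4
h′′′(1) = 3/8

(s - 1)^3/16 - (s - 1)^2/8 + (s - 1)/2 + 1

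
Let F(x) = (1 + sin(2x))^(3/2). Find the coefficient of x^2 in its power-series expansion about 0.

3/2

Substitute the inner expansion into the outer series and collect powers.
[x^0] = 1;  [x^1] = 3;  [x^2] = 3/2.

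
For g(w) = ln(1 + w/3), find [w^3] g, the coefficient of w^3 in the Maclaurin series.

1/81

g(0) = 0
g′(0) = 1/3
g′′(0) = -1/9
g′′′(0) = 2/27
So c_3 = g′′′(0)/3! = 1/81.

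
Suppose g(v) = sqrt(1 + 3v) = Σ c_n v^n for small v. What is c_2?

Differentiate repeatedly and evaluate at the center.

-9/8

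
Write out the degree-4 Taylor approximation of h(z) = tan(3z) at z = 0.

9*z^3 + 3*z

Use the known series and substitute for the argument.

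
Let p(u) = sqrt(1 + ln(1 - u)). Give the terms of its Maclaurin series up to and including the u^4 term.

-143*u^4/384 - 17*u^3/48 - 3*u^2/8 - u/2 + 1

Substitute the inner expansion into the outer series and collect powers.
p(0) = 1
p′(0) = -1/2
p′′(0) = -3/4
p′′′(0) = -17/8
p^(4)(0) = -143/16
Dividing each by k! gives the coefficients c_0, ..., c_4.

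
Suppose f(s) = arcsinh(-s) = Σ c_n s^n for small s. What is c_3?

Use the known series and substitute for the argument.
[s^0] = 0;  [s^1] = -1;  [s^2] = 0;  [s^3] = 1/6.
So c_3 = f′′′(0)/3! = 1/6.

1/6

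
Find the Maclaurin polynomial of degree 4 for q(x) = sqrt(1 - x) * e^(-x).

Multiply the two series term by term and collect like powers.
q(0) = 1
q′(0) = -3/2
q′′(0) = 7/4
q′′′(0) = -17/8
q^(4)(0) = 33/16
Dividing each by k! gives the coefficients c_0, ..., c_4.

11*x^4/128 - 17*x^3/48 + 7*x^2/8 - 3*x/2 + 1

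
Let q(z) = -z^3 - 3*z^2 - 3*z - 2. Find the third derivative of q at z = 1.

-6

The coefficient of (z - 1)^3 in the expansion is -1, so q′′′(1) = 3! * (-1) = -6.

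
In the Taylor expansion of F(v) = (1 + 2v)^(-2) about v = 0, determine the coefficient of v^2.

12

[v^0] = 1;  [v^1] = -4;  [v^2] = 12.
So c_2 = F′′(0)/2! = 12.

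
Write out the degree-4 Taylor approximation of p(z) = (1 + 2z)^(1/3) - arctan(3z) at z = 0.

Expand each term separately and add.

-160*z^4/243 + 769*z^3/81 - 4*z^2/9 - 7*z/3 + 1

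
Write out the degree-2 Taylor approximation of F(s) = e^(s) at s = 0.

s^2/2 + s + 1

Use the known series and substitute for the argument.
F(0) = 1
F′(0) = 1
F′′(0) = 1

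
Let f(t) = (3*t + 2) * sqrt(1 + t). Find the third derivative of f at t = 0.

Distribute the polynomial across the series and collect like powers.
The coefficient of t^3 in the expansion is -1/4, so f′′′(0) = 3! * (-1/4) = -3/2.

-3/2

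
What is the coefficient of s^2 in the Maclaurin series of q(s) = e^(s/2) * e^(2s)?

25/8

Expand each factor separately, then convolve coefficients.
So c_2 = q′′(0)/2! = 25/8.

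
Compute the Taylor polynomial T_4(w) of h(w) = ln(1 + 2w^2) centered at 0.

-2*w^4 + 2*w^2

Use the known series and substitute for the argument.
h(0) = 0
h′(0) = 0
h′′(0) = 4
h′′′(0) = 0
h^(4)(0) = -48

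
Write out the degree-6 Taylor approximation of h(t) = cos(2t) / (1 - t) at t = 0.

-19*t^6/45 - t^5/3 - t^4/3 - t^3 - t^2 + t + 1

Multiply the numerator's expansion by the denominator's geometric series.
h(0) = 1
h′(0) = 1
h′′(0) = -2
h′′′(0) = -6
h^(4)(0) = -8
h^(5)(0) = -40
h^(6)(0) = -304
The Taylor polynomial is Σ h^(k)(0)/k! · t^k.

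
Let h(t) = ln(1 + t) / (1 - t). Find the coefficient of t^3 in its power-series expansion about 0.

5/6

Use 1/(1 - r) = Σ r^k on the denominator, then take the Cauchy product.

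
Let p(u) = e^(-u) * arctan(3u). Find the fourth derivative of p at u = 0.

Write out both Maclaurin series and multiply, keeping only the needed powers.
The coefficient of u^4 in the expansion is 17/2, so p^(4)(0) = 4! * (17/2) = 204.

204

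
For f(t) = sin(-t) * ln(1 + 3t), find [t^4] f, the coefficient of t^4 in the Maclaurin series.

-17/2

Expand each factor separately, then convolve coefficients.
f(0) = 0
f′(0) = 0
f′′(0) = -6
f′′′(0) = 27
f^(4)(0) = -204
So c_4 = f^(4)(0)/4! = -17/2.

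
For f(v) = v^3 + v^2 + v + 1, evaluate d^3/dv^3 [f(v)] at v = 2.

The coefficient of (v - 2)^3 in the expansion is 1, so f′′′(2) = 3! * (1) = 6.

6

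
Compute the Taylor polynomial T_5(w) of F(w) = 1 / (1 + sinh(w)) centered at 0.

Write 1/(1+u) = 1 - u + u^2 - u^3 + ... and substitute the series for u.

-181*w^5/120 + 4*w^4/3 - 7*w^3/6 + w^2 - w + 1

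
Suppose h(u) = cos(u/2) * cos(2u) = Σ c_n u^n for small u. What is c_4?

Write out both Maclaurin series and multiply, keeping only the needed powers.
So c_4 = h^(4)(0)/4! = 353/384.

353/384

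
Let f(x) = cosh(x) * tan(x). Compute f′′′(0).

Write out both Maclaurin series and multiply, keeping only the needed powers.
From the series, [x^3] f = 5/6; multiply by 3! = 6 to get 5.

5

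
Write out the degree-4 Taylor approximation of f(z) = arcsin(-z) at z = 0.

f(0) = 0
f′(0) = -1
f′′(0) = 0
f′′′(0) = -1
f^(4)(0) = 0
Dividing each by k! gives the coefficients c_0, ..., c_4.

-z^3/6 - z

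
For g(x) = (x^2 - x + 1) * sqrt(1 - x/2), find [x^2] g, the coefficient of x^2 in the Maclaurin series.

39/32

Multiply each power in the prefactor through the base expansion.
g(0) = 1
g′(0) = -5/4
g′′(0) = 39/16
So c_2 = g′′(0)/2! = 39/32.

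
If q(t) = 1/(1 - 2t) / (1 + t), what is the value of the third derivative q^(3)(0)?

Expand each factor separately, then convolve coefficients.
From the series, [t^3] q = 5; multiply by 3! = 6 to get 30.

30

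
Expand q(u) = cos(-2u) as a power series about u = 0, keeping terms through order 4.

2*u^4/3 - 2*u^2 + 1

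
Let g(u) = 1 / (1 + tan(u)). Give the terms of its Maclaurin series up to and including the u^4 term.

5*u^4/3 - 4*u^3/3 + u^2 - u + 1

Use the geometric series for the reciprocal, then substitute.
g(0) = 1
g′(0) = -1
g′′(0) = 2
g′′′(0) = -8
g^(4)(0) = 40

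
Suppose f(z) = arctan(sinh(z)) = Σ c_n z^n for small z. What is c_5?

1/24

Compose series: expand the inner function first, then feed it into the outer expansion.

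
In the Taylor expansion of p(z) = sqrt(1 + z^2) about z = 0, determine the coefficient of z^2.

Use the known series and substitute for the argument.
p(0) = 1
p′(0) = 0
p′′(0) = 1

1/2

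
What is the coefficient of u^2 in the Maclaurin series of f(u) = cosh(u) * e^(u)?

Multiply the two series term by term and collect like powers.
f(0) = 1
f′(0) = 1
f′′(0) = 2
So c_2 = f′′(0)/2! = 1.

1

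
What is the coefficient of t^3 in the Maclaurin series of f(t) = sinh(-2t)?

f(0) = 0
f′(0) = -2
f′′(0) = 0
f′′′(0) = -8
The Taylor polynomial is Σ f^(k)(0)/k! · t^k.

-4/3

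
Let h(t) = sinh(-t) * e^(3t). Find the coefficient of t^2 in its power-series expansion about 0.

-3

Take the Cauchy product of the two expansions.
h(0) = 0
h′(0) = -1
h′′(0) = -6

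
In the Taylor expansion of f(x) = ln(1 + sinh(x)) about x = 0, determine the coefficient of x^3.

1/2

Substitute the inner expansion into the outer series and collect powers.
[x^0] = 0;  [x^1] = 1;  [x^2] = -1/2;  [x^3] = 1/2.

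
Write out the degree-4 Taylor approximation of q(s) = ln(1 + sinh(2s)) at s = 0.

Plug the Maclaurin series of the inner function into that of the outer and collect terms.

-20*s^4/3 + 4*s^3 - 2*s^2 + 2*s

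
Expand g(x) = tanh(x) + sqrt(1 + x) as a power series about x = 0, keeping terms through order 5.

Combine the two series term by term.

617*x^5/3840 - 5*x^4/128 - 13*x^3/48 - x^2/8 + 3*x/2 + 1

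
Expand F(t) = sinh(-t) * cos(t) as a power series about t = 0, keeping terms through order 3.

Expand each factor separately, then convolve coefficients.
[t^0] = 0;  [t^1] = -1;  [t^2] = 0;  [t^3] = 1/3.

t^3/3 - t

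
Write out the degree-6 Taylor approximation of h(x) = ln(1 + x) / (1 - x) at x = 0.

Expand 1/(denominator) as a geometric series and multiply by the numerator's series.
h(0) = 0
h′(0) = 1
h′′(0) = 1
h′′′(0) = 5
h^(4)(0) = 14
h^(5)(0) = 94
h^(6)(0) = 444

37*x^6/60 + 47*x^5/60 + 7*x^4/12 + 5*x^3/6 + x^2/2 + x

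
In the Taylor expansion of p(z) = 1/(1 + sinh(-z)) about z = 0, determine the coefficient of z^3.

Compose series: expand the inner function first, then feed it into the outer expansion.
[z^0] = 1;  [z^1] = 1;  [z^2] = 1;  [z^3] = 7/6.

7/6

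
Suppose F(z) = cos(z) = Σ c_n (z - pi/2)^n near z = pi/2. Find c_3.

1/6

[(z - pi/2)^0] = 0;  [(z - pi/2)^1] = -1;  [(z - pi/2)^2] = 0;  [(z - pi/2)^3] = 1/6.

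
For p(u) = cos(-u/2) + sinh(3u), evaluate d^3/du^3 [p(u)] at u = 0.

27

Combine the two series term by term.
From the series, [u^3] p = 9/2; multiply by 3! = 6 to get 27.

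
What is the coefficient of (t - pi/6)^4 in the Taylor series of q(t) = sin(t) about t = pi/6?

Differentiate repeatedly and evaluate at the center.
So c_4 = q^(4)(pi/6)/4! = 1/48.

1/48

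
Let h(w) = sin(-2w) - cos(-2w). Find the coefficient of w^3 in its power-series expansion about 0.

Combine the two series term by term.
[w^0] = -1;  [w^1] = -2;  [w^2] = 2;  [w^3] = 4/3.
So c_3 = h′′′(0)/3! = 4/3.

4/3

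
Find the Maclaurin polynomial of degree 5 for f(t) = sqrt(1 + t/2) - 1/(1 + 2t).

262151*t^5/8192 - 32773*t^4/2048 + 1025*t^3/128 - 129*t^2/32 + 9*t/4

Expand each term separately and add.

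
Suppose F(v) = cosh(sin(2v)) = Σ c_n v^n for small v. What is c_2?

2

Plug the Maclaurin series of the inner function into that of the outer and collect terms.
So c_2 = F′′(0)/2! = 2.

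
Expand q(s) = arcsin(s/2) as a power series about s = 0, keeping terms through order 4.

s^3/48 + s/2

Use the known series and substitute for the argument.
q(0) = 0
q′(0) = 1/2
q′′(0) = 0
q′′′(0) = 1/8
q^(4)(0) = 0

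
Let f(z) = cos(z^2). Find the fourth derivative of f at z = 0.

The coefficient of z^4 in the expansion is -1/2, so f^(4)(0) = 4! * (-1/2) = -12.

-12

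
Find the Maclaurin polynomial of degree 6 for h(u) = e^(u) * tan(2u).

Write out both Maclaurin series and multiply, keeping only the needed powers.
h(0) = 0
h′(0) = 2
h′′(0) = 4
h′′′(0) = 22
h^(4)(0) = 72
h^(5)(0) = 682
h^(6)(0) = 3404
Then c_k = h^(k)(0)/k! gives each Taylor coefficient.

851*u^6/180 + 341*u^5/60 + 3*u^4 + 11*u^3/3 + 2*u^2 + 2*u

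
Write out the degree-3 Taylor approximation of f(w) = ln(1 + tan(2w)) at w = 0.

Compose series: expand the inner function first, then feed it into the outer expansion.

16*w^3/3 - 2*w^2 + 2*w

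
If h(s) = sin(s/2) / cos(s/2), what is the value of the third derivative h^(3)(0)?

Write the quotient as an unknown series and match coefficients against numerator = denominator · series.
The coefficient of s^3 in the expansion is 1/24, so h′′′(0) = 3! * (1/24) = 1/4.

1/4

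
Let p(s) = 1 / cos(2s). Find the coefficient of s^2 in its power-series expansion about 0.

Invert the denominator's series and multiply.
[s^0] = 1;  [s^1] = 0;  [s^2] = 2.
So c_2 = p′′(0)/2! = 2.

2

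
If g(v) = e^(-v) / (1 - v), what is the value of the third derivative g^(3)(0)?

Expand 1/(denominator) as a geometric series and multiply by the numerator's series.
The coefficient of v^3 in the expansion is 1/3, so g′′′(0) = 3! * (1/3) = 2.

2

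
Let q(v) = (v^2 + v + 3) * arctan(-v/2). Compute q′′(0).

-1

Shift and add copies of the series according to the polynomial's terms.
From the series, [v^2] q = -1/2; multiply by 2! = 2 to get -1.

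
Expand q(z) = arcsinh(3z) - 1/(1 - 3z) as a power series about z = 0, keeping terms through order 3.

-63*z^3/2 - 9*z^2 - 1

Combine the two series term by term.
[z^0] = -1;  [z^1] = 0;  [z^2] = -9;  [z^3] = -63/2.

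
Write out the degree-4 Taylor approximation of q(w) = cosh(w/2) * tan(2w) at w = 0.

Take the Cauchy product of the two expansions.
q(0) = 0
q′(0) = 2
q′′(0) = 0
q′′′(0) = 35/2
q^(4)(0) = 0
Dividing each by k! gives the coefficients c_0, ..., c_4.

35*w^3/12 + 2*w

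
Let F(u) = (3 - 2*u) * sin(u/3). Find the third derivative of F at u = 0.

Shift and add copies of the series according to the polynomial's terms.
The coefficient of u^3 in the expansion is -1/54, so F′′′(0) = 3! * (-1/54) = -1/9.

-1/9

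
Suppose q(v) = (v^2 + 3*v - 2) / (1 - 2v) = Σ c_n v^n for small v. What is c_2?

-1

Multiply each power in the prefactor through the base expansion.
q(0) = -2
q′(0) = -1
q′′(0) = -2
So c_2 = q′′(0)/2! = -1.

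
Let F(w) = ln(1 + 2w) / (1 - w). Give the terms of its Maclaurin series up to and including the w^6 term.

-28*w^6/5 + 76*w^5/15 - 4*w^4/3 + 8*w^3/3 + 2*w

Use 1/(1 - r) = Σ r^k on the denominator, then take the Cauchy product.
[w^0] = 0;  [w^1] = 2;  [w^2] = 0;  [w^3] = 8/3;  [w^4] = -4/3;  [w^5] = 76/15;  [w^6] = -28/5.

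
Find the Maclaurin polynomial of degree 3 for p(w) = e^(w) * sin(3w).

-3*w^3 + 3*w^2 + 3*w

Multiply the two series term by term and collect like powers.
p(0) = 0
p′(0) = 3
p′′(0) = 6
p′′′(0) = -18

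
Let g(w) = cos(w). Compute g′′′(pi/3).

sqrt(3)/2

From the series, [(w - pi/3)^3] g = sqrt(3)/12; multiply by 3! = 6 to get sqrt(3)/2.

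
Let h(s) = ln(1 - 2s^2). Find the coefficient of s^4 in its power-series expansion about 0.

Use the known series and substitute for the argument.
[s^0] = 0;  [s^1] = 0;  [s^2] = -2;  [s^3] = 0;  [s^4] = -2.

-2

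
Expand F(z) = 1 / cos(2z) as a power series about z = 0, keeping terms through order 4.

Divide the numerator series by the denominator series (power-series long division).
[z^0] = 1;  [z^1] = 0;  [z^2] = 2;  [z^3] = 0;  [z^4] = 10/3.

10*z^4/3 + 2*z^2 + 1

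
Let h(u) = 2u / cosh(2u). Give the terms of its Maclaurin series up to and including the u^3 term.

-4*u^3 + 2*u

Invert the denominator's series and multiply.
h(0) = 0
h′(0) = 2
h′′(0) = 0
h′′′(0) = -24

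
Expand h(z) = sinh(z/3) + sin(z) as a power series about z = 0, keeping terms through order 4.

Expand each term separately and add.

-13*z^3/81 + 4*z/3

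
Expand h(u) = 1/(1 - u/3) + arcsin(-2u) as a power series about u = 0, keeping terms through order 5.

-2911*u^5/1215 + u^4/81 - 35*u^3/27 + u^2/9 - 5*u/3 + 1

Combine the two series term by term.
h(0) = 1
h′(0) = -5/3
h′′(0) = 2/9
h′′′(0) = -70/9
h^(4)(0) = 8/27
h^(5)(0) = -23288/81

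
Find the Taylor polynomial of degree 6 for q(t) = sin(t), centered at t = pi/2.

q(pi/2) = 1
q′(pi/2) = 0
q′′(pi/2) = -1
q′′′(pi/2) = 0
q^(4)(pi/2) = 1
q^(5)(pi/2) = 0
q^(6)(pi/2) = -1
Then c_k = q^(k)(pi/2)/k! gives each Taylor coefficient.

-(t - pi/2)^6/720 + (t - pi/2)^4/24 - (t - pi/2)^2/2 + 1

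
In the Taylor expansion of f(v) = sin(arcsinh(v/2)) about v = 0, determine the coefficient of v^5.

1/192

Substitute the inner expansion into the outer series and collect powers.
f(0) = 0
f′(0) = 1/2
f′′(0) = 0
f′′′(0) = -1/4
f^(4)(0) = 0
f^(5)(0) = 5/8
So c_5 = f^(5)(0)/5! = 1/192.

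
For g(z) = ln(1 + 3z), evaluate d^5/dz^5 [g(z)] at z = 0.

5832

Compute the successive derivatives at the expansion point and divide by k!.
The coefficient of z^5 in the expansion is 243/5, so g^(5)(0) = 5! * (243/5) = 5832.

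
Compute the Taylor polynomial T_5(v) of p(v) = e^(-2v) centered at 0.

p(0) = 1
p′(0) = -2
p′′(0) = 4
p′′′(0) = -8
p^(4)(0) = 16
p^(5)(0) = -32
The Taylor polynomial is Σ p^(k)(0)/k! · v^k.

-4*v^5/15 + 2*v^4/3 - 4*v^3/3 + 2*v^2 - 2*v + 1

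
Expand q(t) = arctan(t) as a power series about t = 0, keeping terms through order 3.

q(0) = 0
q′(0) = 1
q′′(0) = 0
q′′′(0) = -2
Dividing each by k! gives the coefficients c_0, ..., c_3.

-t^3/3 + t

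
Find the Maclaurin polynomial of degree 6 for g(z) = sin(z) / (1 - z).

101*z^6/120 + 101*z^5/120 + 5*z^4/6 + 5*z^3/6 + z^2 + z

Multiply the numerator's expansion by the denominator's geometric series.
g(0) = 0
g′(0) = 1
g′′(0) = 2
g′′′(0) = 5
g^(4)(0) = 20
g^(5)(0) = 101
g^(6)(0) = 606
The Taylor polynomial is Σ g^(k)(0)/k! · z^k.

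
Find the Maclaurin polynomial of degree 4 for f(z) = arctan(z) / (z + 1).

Expand 1/(denominator) as a geometric series and multiply by the numerator's series.

-2*z^4/3 + 2*z^3/3 - z^2 + z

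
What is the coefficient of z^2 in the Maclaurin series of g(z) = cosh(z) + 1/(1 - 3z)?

19/2

Combine the two series term by term.
So c_2 = g′′(0)/2! = 19/2.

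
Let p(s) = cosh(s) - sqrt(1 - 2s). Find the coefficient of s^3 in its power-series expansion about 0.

Expand each term separately and add.
[s^0] = 0;  [s^1] = 1;  [s^2] = 1;  [s^3] = 1/2.
So c_3 = p′′′(0)/3! = 1/2.

1/2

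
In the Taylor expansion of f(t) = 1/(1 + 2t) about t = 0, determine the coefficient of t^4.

16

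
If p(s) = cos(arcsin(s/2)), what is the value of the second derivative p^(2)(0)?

Plug the Maclaurin series of the inner function into that of the outer and collect terms.
From the series, [s^2] p = -1/8; multiply by 2! = 2 to get -1/4.

-1/4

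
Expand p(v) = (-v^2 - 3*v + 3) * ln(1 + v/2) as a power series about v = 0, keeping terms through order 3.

Multiply each power in the prefactor through the base expansion.
p(0) = 0
p′(0) = 3/2
p′′(0) = -15/4
p′′′(0) = 0

-15*v^2/8 + 3*v/2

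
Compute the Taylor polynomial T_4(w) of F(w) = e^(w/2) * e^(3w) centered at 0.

2401*w^4/384 + 343*w^3/48 + 49*w^2/8 + 7*w/2 + 1

Multiply the two series term by term and collect like powers.
[w^0] = 1;  [w^1] = 7/2;  [w^2] = 49/8;  [w^3] = 343/48;  [w^4] = 2401/384.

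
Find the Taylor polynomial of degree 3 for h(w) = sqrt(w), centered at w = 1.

Apply the Taylor formula c_k = f^(k)(a)/k!.
h(1) = 1
h′(1) = 1/2
h′′(1) = -1/4
h′′′(1) = 3/8

(w - 1)^3/16 - (w - 1)^2/8 + (w - 1)/2 + 1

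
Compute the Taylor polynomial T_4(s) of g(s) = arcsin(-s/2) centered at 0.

[s^0] = 0;  [s^1] = -1/2;  [s^2] = 0;  [s^3] = -1/48;  [s^4] = 0.

-s^3/48 - s/2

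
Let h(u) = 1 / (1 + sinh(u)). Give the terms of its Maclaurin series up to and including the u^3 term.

Expand as Σ (-1)^k u^k with u equal to the inner function's series.

-7*u^3/6 + u^2 - u + 1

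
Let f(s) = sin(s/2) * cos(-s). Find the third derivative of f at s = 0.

-13/8

Write out both Maclaurin series and multiply, keeping only the needed powers.
The coefficient of s^3 in the expansion is -13/48, so f′′′(0) = 3! * (-13/48) = -13/8.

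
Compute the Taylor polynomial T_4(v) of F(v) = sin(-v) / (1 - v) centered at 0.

Write out both Maclaurin series and multiply, keeping only the needed powers.
F(0) = 0
F′(0) = -1
F′′(0) = -2
F′′′(0) = -5
F^(4)(0) = -20
Then c_k = F^(k)(0)/k! gives each Taylor coefficient.

-5*v^4/6 - 5*v^3/6 - v^2 - v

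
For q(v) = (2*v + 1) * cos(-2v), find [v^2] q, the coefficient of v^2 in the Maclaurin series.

Distribute the polynomial across the series and collect like powers.
q(0) = 1
q′(0) = 2
q′′(0) = -4
The Taylor polynomial is Σ q^(k)(0)/k! · v^k.

-2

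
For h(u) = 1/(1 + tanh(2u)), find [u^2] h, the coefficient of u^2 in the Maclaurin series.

4

Compose series: expand the inner function first, then feed it into the outer expansion.
h(0) = 1
h′(0) = -2
h′′(0) = 8
Then c_k = h^(k)(0)/k! gives each Taylor coefficient.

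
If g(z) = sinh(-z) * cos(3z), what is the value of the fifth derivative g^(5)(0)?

-316

Write out both Maclaurin series and multiply, keeping only the needed powers.
The coefficient of z^5 in the expansion is -79/30, so g^(5)(0) = 5! * (-79/30) = -316.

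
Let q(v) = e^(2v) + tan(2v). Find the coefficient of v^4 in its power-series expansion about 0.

Add the two expansions coefficient-wise.
So c_4 = q^(4)(0)/4! = 2/3.

2/3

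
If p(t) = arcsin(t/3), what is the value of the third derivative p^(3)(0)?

Differentiate repeatedly and evaluate at the center.
From the series, [t^3] p = 1/162; multiply by 3! = 6 to get 1/27.

1/27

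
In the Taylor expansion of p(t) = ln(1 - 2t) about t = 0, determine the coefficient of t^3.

p(0) = 0
p′(0) = -2
p′′(0) = -4
p′′′(0) = -16
So c_3 = p′′′(0)/3! = -8/3.

-8/3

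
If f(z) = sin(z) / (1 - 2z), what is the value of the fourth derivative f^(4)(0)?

Write out both Maclaurin series and multiply, keeping only the needed powers.
The coefficient of z^4 in the expansion is 23/3, so f^(4)(0) = 4! * (23/3) = 184.

184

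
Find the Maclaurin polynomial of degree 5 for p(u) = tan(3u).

162*u^5/5 + 9*u^3 + 3*u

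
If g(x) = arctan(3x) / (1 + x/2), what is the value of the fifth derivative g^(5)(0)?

Expand each factor separately, then convolve coefficients.
The coefficient of x^5 in the expansion is 3723/80, so g^(5)(0) = 5! * (3723/80) = 11169/2.

11169/2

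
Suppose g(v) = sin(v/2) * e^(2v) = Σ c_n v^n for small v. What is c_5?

Expand each factor separately, then convolve coefficients.
[v^0] = 0;  [v^1] = 1/2;  [v^2] = 1;  [v^3] = 47/48;  [v^4] = 5/8;  [v^5] = 1121/3840.
So c_5 = g^(5)(0)/5! = 1121/3840.

1121/3840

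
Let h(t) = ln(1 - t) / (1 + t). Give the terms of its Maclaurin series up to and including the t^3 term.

-5*t^3/6 + t^2/2 - t

Take the Cauchy product of the two expansions.
[t^0] = 0;  [t^1] = -1;  [t^2] = 1/2;  [t^3] = -5/6.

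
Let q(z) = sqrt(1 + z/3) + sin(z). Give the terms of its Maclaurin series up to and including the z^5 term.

Combine the two series term by term.

2627*z^5/311040 - 5*z^4/10368 - 71*z^3/432 - z^2/72 + 7*z/6 + 1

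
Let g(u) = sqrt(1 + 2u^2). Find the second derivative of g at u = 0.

From the series, [u^2] g = 1; multiply by 2! = 2 to get 2.

2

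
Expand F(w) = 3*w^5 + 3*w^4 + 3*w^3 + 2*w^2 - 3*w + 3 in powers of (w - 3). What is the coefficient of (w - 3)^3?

309

F(3) = 1065
F′(3) = 1629
F′′(3) = 2002
F′′′(3) = 1854
So c_3 = F′′′(3)/3! = 309.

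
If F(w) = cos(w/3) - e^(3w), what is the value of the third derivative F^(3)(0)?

-27

Add the two expansions coefficient-wise.
From the series, [w^3] F = -9/2; multiply by 3! = 6 to get -27.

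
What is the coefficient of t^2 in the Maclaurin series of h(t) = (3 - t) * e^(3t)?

21/2

Shift and add copies of the series according to the polynomial's terms.
h(0) = 3
h′(0) = 8
h′′(0) = 21
Dividing each by k! gives the coefficients c_0, ..., c_2.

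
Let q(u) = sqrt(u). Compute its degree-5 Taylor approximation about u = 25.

Use the known series and substitute for the argument.
q(25) = 5
q′(25) = 1/10
q′′(25) = -1/500
q′′′(25) = 3/25000
q^(4)(25) = -3/250000
q^(5)(25) = 21/12500000

7*(u - 25)^5/500000000 - (u - 25)^4/2000000 + (u - 25)^3/50000 - (u - 25)^2/1000 + (u - 25)/10 + 5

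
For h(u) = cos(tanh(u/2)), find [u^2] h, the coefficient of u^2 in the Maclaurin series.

-1/8

Compose series: expand the inner function first, then feed it into the outer expansion.
[u^0] = 1;  [u^1] = 0;  [u^2] = -1/8.
So c_2 = h′′(0)/2! = -1/8.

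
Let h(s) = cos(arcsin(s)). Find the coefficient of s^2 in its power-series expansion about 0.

-1/2

Plug the Maclaurin series of the inner function into that of the outer and collect terms.
h(0) = 1
h′(0) = 0
h′′(0) = -1
The Taylor polynomial is Σ h^(k)(0)/k! · s^k.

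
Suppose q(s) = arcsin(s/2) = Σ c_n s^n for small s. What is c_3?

q(0) = 0
q′(0) = 1/2
q′′(0) = 0
q′′′(0) = 1/8
So c_3 = q′′′(0)/3! = 1/48.

1/48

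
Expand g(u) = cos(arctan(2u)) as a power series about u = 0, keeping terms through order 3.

1 - 2*u^2

Let u equal the inner series; expand the outer function in u and truncate.
[u^0] = 1;  [u^1] = 0;  [u^2] = -2;  [u^3] = 0.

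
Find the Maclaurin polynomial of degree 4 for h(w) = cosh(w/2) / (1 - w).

Expand each factor separately, then convolve coefficients.
h(0) = 1
h′(0) = 1
h′′(0) = 9/4
h′′′(0) = 27/4
h^(4)(0) = 433/16
Dividing each by k! gives the coefficients c_0, ..., c_4.

433*w^4/384 + 9*w^3/8 + 9*w^2/8 + w + 1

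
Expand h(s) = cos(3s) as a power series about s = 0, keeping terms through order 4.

27*s^4/8 - 9*s^2/2 + 1

Compute the successive derivatives at the expansion point and divide by k!.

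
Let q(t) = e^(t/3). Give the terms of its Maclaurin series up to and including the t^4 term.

q(0) = 1
q′(0) = 1/3
q′′(0) = 1/9
q′′′(0) = 1/27
q^(4)(0) = 1/81
The Taylor polynomial is Σ q^(k)(0)/k! · t^k.

t^4/1944 + t^3/162 + t^2/18 + t/3 + 1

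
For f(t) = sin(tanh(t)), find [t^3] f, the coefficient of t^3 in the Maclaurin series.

-1/2

Plug the Maclaurin series of the inner function into that of the outer and collect terms.
f(0) = 0
f′(0) = 1
f′′(0) = 0
f′′′(0) = -3
Dividing each by k! gives the coefficients c_0, ..., c_3.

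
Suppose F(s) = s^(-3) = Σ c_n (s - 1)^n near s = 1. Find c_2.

F(1) = 1
F′(1) = -3
F′′(1) = 12
So c_2 = F′′(1)/2! = 6.

6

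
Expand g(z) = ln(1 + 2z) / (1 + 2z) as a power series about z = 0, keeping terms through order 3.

44*z^3/3 - 6*z^2 + 2*z

Write out both Maclaurin series and multiply, keeping only the needed powers.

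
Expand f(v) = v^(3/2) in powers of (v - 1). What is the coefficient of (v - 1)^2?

f(1) = 1
f′(1) = 3/2
f′′(1) = 3/4
So c_2 = f′′(1)/2! = 3/8.

3/8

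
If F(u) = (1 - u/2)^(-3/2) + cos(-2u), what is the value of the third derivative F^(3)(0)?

Add the two expansions coefficient-wise.
From the series, [u^3] F = 35/128; multiply by 3! = 6 to get 105/64.

105/64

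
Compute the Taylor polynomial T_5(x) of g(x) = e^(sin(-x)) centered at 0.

x^5/15 - x^4/8 + x^2/2 - x + 1

Substitute the inner expansion into the outer series and collect powers.
[x^0] = 1;  [x^1] = -1;  [x^2] = 1/2;  [x^3] = 0;  [x^4] = -1/8;  [x^5] = 1/15.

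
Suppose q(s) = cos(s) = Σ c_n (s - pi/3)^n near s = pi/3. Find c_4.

1/48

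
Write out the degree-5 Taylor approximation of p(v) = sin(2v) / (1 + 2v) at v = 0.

Take the Cauchy product of the two expansions.
[v^0] = 0;  [v^1] = 2;  [v^2] = -4;  [v^3] = 20/3;  [v^4] = -40/3;  [v^5] = 404/15.

404*v^5/15 - 40*v^4/3 + 20*v^3/3 - 4*v^2 + 2*v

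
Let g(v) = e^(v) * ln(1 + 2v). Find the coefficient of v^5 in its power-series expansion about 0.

Take the Cauchy product of the two expansions.
[v^0] = 0;  [v^1] = 2;  [v^2] = 0;  [v^3] = 5/3;  [v^4] = -2;  [v^5] = 209/60.

209/60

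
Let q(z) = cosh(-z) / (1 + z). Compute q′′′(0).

Expand each factor separately, then convolve coefficients.
The coefficient of z^3 in the expansion is -3/2, so q′′′(0) = 3! * (-3/2) = -9.

-9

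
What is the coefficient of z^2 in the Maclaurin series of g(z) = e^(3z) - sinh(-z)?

Expand each term separately and add.
g(0) = 1
g′(0) = 4
g′′(0) = 9
So c_2 = g′′(0)/2! = 9/2.

9/2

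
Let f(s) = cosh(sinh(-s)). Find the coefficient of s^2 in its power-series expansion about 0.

Substitute the inner expansion into the outer series and collect powers.
f(0) = 1
f′(0) = 0
f′′(0) = 1
So c_2 = f′′(0)/2! = 1/2.

1/2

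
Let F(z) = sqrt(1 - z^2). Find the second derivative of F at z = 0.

-1

From the series, [z^2] F = -1/2; multiply by 2! = 2 to get -1.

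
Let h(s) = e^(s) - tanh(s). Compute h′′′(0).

Combine the two series term by term.
The coefficient of s^3 in the expansion is 1/2, so h′′′(0) = 3! * (1/2) = 3.

3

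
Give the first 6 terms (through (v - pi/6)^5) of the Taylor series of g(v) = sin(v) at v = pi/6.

sqrt(3)*(v - pi/6)^5/240 + (v - pi/6)^4/48 - sqrt(3)*(v - pi/6)^3/12 - (v - pi/6)^2/4 + sqrt(3)*(v - pi/6)/2 + 1/2

[(v - pi/6)^0] = 1/2;  [(v - pi/6)^1] = sqrt(3)/2;  [(v - pi/6)^2] = -1/4;  [(v - pi/6)^3] = -sqrt(3)/12;  [(v - pi/6)^4] = 1/48;  [(v - pi/6)^5] = sqrt(3)/240.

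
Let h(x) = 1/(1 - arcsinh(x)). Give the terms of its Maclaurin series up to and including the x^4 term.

Plug the Maclaurin series of the inner function into that of the outer and collect terms.
[x^0] = 1;  [x^1] = 1;  [x^2] = 1;  [x^3] = 5/6;  [x^4] = 2/3.

2*x^4/3 + 5*x^3/6 + x^2 + x + 1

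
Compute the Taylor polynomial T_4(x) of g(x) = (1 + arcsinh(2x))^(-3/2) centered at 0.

Let u equal the inner series; expand the outer function in u and truncate.
g(0) = 1
g′(0) = -3
g′′(0) = 15
g′′′(0) = -93
g^(4)(0) = 705

235*x^4/8 - 31*x^3/2 + 15*x^2/2 - 3*x + 1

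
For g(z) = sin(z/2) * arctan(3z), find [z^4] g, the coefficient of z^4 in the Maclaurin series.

-73/16

Write out both Maclaurin series and multiply, keeping only the needed powers.
g(0) = 0
g′(0) = 0
g′′(0) = 3
g′′′(0) = 0
g^(4)(0) = -219/2
Then c_k = g^(k)(0)/k! gives each Taylor coefficient.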